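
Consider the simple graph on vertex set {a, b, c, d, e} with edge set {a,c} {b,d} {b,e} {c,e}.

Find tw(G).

1

A width-1 tree decomposition is:
Bags: B1 = {b, d}  B2 = {b, e}  B3 = {c, e}  B4 = {a, c}
Tree: B1–B2, B2–B3, B3–B4
Every bag has size at most 2, so the width is 2 − 1 = 1 and tw(G) ≤ 1. Any graph with an edge has treewidth ≥ 1, and G has the edge d–b. The upper and lower bounds meet at 1, so that is the treewidth.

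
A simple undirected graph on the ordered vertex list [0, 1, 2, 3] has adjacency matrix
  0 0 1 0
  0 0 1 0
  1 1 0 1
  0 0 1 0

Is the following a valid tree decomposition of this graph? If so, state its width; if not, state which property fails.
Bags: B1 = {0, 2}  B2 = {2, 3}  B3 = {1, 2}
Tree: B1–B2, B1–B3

Every vertex of G appears in some bag (union = {0, 1, 2, 3}); every edge is covered by a bag; and for each vertex v the set of bags containing v is connected in the bag tree. The decomposition is therefore valid. The largest bag has 2 vertices, so the width is 1.

Yes; width 1.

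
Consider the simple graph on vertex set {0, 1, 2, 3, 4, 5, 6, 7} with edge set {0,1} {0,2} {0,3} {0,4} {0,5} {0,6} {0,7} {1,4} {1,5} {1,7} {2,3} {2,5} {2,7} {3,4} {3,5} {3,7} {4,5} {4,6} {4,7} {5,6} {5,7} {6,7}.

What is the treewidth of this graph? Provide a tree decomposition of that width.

Treewidth 4.
One optimal decomposition is:
Bags: B1 = {0, 3, 4, 5, 7}  B2 = {0, 4, 5, 6, 7}  B3 = {0, 1, 4, 5, 7}  B4 = {0, 2, 3, 5, 7}
Tree: B1–B2, B1–B3, B1–B4

Every bag has size at most 5, so the width is 5 − 1 = 4 and tw(G) ≤ 4. Conversely, {0, 2, 3, 5, 7} is a clique of size 5, and the vertices of any clique must share a bag in every tree decomposition; so some bag has ≥ 5 vertices and tw(G) ≥ 4. The upper and lower bounds meet at 4, so that is the treewidth.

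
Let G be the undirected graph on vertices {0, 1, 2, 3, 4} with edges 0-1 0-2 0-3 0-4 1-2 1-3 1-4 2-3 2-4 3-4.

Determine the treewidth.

4

A width-4 tree decomposition is:
Bags: B1 = {0, 1, 2, 3, 4}
Tree: (single bag)
A single bag containing all 5 vertices is trivially a valid decomposition of width 4. On the other hand G contains the 5-clique {0, 1, 2, 3, 4}. A clique must lie in a single bag of any decomposition, so no decomposition can have width below 4. The upper and lower bounds meet at 4, so that is the treewidth.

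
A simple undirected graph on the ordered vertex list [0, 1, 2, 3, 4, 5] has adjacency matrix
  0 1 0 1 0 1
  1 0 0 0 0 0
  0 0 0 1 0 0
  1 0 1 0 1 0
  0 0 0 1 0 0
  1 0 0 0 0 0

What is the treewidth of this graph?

A width-1 tree decomposition is:
Bags: B1 = {3, 4}  B2 = {0, 3}  B3 = {2, 3}  B4 = {0, 5}  B5 = {0, 1}
Tree: B1–B2, B1–B3, B2–B4, B2–B5
The largest bag has 2 vertices, giving width 1; this decomposition certifies tw(G) ≤ 1. G has an edge, so its treewidth is at least 1. Therefore the treewidth is 1.

1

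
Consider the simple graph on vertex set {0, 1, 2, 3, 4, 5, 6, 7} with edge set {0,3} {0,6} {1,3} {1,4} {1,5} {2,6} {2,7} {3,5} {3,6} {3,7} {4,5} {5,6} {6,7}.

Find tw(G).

A width-2 tree decomposition is:
Bags: B1 = {3, 6, 7}  B2 = {2, 6, 7}  B3 = {3, 5, 6}  B4 = {1, 3, 5}  B5 = {1, 4, 5}  B6 = {0, 3, 6}
Tree: B1–B2, B1–B3, B3–B4, B4–B5, B1–B6
The largest bag has 3 vertices, giving width 2; this decomposition certifies tw(G) ≤ 2. On the other hand G contains the 3-clique {2, 6, 7}. A clique must lie in a single bag of any decomposition, so no decomposition can have width below 2. Hence tw(G) = 2 exactly.

2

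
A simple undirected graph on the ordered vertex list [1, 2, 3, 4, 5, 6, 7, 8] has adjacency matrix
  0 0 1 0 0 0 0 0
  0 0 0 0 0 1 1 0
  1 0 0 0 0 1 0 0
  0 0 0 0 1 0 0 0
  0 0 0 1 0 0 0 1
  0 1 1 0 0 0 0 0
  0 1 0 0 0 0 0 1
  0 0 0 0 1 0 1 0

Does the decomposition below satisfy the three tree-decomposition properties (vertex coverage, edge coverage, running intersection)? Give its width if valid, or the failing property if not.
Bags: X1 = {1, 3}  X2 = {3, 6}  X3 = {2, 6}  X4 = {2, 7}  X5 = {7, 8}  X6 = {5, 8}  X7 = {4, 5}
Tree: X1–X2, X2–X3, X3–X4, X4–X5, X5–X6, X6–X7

Every vertex of G appears in some bag (union = {1, 2, 3, 4, 5, 6, 7, 8}); every edge is covered by a bag; and for each vertex v the set of bags containing v is connected in the bag tree. The decomposition is therefore valid. The largest bag has 2 vertices, so the width is 1.

Yes; width 1.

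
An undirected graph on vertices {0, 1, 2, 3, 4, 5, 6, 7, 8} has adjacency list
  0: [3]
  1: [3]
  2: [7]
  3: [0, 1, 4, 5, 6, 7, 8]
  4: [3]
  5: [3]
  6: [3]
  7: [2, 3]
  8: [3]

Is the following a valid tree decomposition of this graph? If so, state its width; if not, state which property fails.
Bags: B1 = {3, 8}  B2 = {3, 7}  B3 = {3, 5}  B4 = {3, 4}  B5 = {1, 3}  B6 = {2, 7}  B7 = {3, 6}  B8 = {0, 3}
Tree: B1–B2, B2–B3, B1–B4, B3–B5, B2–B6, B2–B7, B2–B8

Checking the three conditions: (i) the bags cover all of {0, 1, 2, 3, 4, 5, 6, 7, 8}; (ii) for each edge, some bag contains both endpoints; (iii) the bags containing any fixed vertex form a subtree. All hold, so the decomposition is valid with width 2 − 1 = 1.

Yes; width 1.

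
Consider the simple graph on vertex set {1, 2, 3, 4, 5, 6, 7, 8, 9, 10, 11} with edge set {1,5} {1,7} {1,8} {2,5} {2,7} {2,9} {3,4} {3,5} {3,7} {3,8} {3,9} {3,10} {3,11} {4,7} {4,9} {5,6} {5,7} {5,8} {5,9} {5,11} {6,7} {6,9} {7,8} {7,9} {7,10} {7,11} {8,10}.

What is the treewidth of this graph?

A width-3 tree decomposition is:
Bags: B1 = {3, 5, 7, 8}  B2 = {1, 5, 7, 8}  B3 = {3, 5, 7, 9}  B4 = {3, 4, 7, 9}  B5 = {2, 5, 7, 9}  B6 = {3, 5, 7, 11}  B7 = {3, 7, 8, 10}  B8 = {5, 6, 7, 9}
Tree: B1–B2, B1–B3, B3–B4, B3–B5, B3–B6, B1–B7, B5–B8
Each bag holds 4 vertices, so the decomposition has width 3, which upper-bounds the treewidth. For the lower bound, the 4 vertices {3, 7, 8, 10} are pairwise adjacent, and any tree decomposition puts a clique entirely inside one bag — forcing width ≥ 3. The upper and lower bounds meet at 3, so that is the treewidth.

3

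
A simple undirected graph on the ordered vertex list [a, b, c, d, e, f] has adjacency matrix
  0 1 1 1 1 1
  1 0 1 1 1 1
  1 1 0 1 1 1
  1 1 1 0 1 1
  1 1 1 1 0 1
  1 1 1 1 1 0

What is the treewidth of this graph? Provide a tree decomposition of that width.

With just one bag of size 6, the width is 6 − 1 = 5, so tw(G) ≤ 5. Conversely, {a, b, c, d, e, f} is a clique of size 6, and the vertices of any clique must share a bag in every tree decomposition; so some bag has ≥ 6 vertices and tw(G) ≥ 5. Combining the bounds, tw(G) = 5.

Treewidth 5.
Bags: B1 = {a, b, c, d, e, f}
Tree: (single bag)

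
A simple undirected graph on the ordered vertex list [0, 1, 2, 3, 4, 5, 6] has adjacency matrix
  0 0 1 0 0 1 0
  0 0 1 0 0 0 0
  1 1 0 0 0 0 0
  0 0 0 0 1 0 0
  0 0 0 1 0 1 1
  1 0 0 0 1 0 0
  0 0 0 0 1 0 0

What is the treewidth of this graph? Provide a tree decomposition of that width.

Treewidth 1.
Bags: B1 = {0, 5}  B2 = {0, 2}  B3 = {4, 5}  B4 = {1, 2}  B5 = {4, 6}  B6 = {3, 4}
Tree: B1–B2, B1–B3, B2–B4, B3–B5, B5–B6

Each bag holds 2 vertices, so the decomposition has width 1, which upper-bounds the treewidth. Since G has at least one edge (e.g. 5–0), it is not an edgeless graph, so tw(G) ≥ 1. Therefore the treewidth is 1.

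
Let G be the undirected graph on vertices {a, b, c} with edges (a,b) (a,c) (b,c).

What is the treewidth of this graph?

2

A width-2 tree decomposition is:
Bags: B1 = {a, b, c}
Tree: (single bag)
A single bag containing all 3 vertices is trivially a valid decomposition of width 2. On the other hand G contains the 3-clique {a, b, c}. A clique must lie in a single bag of any decomposition, so no decomposition can have width below 2. The upper and lower bounds meet at 2, so that is the treewidth.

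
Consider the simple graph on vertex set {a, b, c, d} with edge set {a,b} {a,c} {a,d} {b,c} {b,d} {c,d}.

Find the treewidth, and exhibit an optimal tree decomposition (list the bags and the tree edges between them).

Treewidth 3.
One optimal decomposition is:
Bags: B1 = {a, b, c, d}
Tree: (single bag)

With just one bag of size 4, the width is 4 − 1 = 3, so tw(G) ≤ 3. Conversely, {a, b, c, d} is a clique of size 4, and the vertices of any clique must share a bag in every tree decomposition; so some bag has ≥ 4 vertices and tw(G) ≥ 3. The upper and lower bounds meet at 3, so that is the treewidth.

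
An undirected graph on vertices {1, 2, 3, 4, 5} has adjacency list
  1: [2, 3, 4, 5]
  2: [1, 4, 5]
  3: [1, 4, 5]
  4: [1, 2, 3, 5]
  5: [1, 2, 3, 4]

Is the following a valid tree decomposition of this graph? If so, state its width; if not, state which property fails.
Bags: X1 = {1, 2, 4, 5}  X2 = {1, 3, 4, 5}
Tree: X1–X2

Yes; width 3.

Checking the three conditions: (i) the bags cover all of {1, 2, 3, 4, 5}; (ii) for each edge, some bag contains both endpoints; (iii) the bags containing any fixed vertex form a subtree. All hold, so the decomposition is valid with width 4 − 1 = 3.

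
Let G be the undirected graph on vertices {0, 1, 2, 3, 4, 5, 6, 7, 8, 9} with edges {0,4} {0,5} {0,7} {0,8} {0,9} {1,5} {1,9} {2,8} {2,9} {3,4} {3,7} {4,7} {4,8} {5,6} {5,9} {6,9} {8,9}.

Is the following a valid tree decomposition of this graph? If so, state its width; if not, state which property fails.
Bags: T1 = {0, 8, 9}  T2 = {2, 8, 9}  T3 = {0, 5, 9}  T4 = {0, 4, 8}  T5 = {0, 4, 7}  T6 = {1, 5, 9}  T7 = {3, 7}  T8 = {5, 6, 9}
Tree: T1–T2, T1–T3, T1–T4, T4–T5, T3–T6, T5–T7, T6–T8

No — edge (4,3) lies in no bag.

A tree decomposition must satisfy three properties: every vertex lies in some bag; for every edge, both endpoints lie together in some bag; and for every vertex, the bags containing it form a connected subtree. Here edge (4,3) lies in no bag, so the decomposition is invalid.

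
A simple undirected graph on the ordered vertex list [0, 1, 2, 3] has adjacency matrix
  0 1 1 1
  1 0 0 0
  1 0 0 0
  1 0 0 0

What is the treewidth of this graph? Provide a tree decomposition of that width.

Every bag has size at most 2, so the width is 2 − 1 = 1 and tw(G) ≤ 1. G has an edge, so its treewidth is at least 1. Therefore the treewidth is 1.

Treewidth 1.
Bags: B1 = {0, 1}  B2 = {0, 2}  B3 = {0, 3}
Tree: B1–B2, B1–B3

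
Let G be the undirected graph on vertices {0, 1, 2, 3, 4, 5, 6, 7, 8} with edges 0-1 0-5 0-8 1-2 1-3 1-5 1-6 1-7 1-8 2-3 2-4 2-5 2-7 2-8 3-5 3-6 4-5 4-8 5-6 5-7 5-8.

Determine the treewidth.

A width-3 tree decomposition is:
Bags: B1 = {1, 2, 5, 7}  B2 = {1, 2, 3, 5}  B3 = {1, 2, 5, 8}  B4 = {1, 3, 5, 6}  B5 = {0, 1, 5, 8}  B6 = {2, 4, 5, 8}
Tree: B1–B2, B1–B3, B2–B4, B3–B5, B3–B6
Every bag has size at most 4, so the width is 4 − 1 = 3 and tw(G) ≤ 3. Conversely, {0, 1, 5, 8} is a clique of size 4, and the vertices of any clique must share a bag in every tree decomposition; so some bag has ≥ 4 vertices and tw(G) ≥ 3. The upper and lower bounds meet at 3, so that is the treewidth.

3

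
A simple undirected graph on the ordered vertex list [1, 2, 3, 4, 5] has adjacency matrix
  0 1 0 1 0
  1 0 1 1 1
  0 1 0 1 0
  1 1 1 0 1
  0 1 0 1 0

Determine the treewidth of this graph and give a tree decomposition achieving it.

Each bag holds 3 vertices, so the decomposition has width 2, which upper-bounds the treewidth. On the other hand G contains the 3-clique {1, 2, 4}. A clique must lie in a single bag of any decomposition, so no decomposition can have width below 2. Combining the bounds, tw(G) = 2.

Treewidth 2.
One such decomposition:
Bags: B1 = {2, 3, 4}  B2 = {2, 4, 5}  B3 = {1, 2, 4}
Tree: B1–B2, B2–B3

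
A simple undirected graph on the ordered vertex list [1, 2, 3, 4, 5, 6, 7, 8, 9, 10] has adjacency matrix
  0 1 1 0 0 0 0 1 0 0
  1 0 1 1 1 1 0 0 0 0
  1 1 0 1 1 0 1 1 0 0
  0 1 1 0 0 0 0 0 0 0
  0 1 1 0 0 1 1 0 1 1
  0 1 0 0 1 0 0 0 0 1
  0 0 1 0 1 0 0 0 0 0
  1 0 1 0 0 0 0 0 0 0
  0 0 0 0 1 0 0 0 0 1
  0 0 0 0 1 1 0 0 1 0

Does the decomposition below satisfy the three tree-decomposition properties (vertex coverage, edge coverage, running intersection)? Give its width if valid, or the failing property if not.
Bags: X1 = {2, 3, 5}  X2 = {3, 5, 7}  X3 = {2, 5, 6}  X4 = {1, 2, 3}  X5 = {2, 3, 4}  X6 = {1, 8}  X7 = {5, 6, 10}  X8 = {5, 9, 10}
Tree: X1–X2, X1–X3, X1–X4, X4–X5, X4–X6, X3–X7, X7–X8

No — edge (3,8) lies in no bag.

A tree decomposition must satisfy three properties: every vertex lies in some bag; for every edge, both endpoints lie together in some bag; and for every vertex, the bags containing it form a connected subtree. Here edge (3,8) lies in no bag, so the decomposition is invalid.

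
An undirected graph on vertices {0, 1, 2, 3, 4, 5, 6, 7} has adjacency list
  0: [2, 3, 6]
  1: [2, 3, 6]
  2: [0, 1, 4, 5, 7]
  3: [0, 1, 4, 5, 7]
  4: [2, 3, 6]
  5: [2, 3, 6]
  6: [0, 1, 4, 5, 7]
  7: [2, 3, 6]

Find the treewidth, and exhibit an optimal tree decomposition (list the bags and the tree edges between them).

Treewidth 3.
One such decomposition:
Bags: B1 = {0, 2, 3, 6}  B2 = {2, 3, 4, 6}  B3 = {1, 2, 3, 6}  B4 = {2, 3, 5, 6}  B5 = {2, 3, 6, 7}
Tree: B1–B2, B2–B3, B3–B4, B4–B5

Each bag holds 4 vertices, so the decomposition has width 3, which upper-bounds the treewidth. For the lower bound: the 4 vertex sets {0,3}, {2,4}, {6}, {1} are disjoint, each induces a connected subgraph, and every pair is joined by at least one edge of G. Contracting each set to a single vertex therefore yields K_{4} as a minor, and since treewidth is minor-monotone, tw(G) ≥ tw(K_{4}) = 3. The upper and lower bounds meet at 3, so that is the treewidth.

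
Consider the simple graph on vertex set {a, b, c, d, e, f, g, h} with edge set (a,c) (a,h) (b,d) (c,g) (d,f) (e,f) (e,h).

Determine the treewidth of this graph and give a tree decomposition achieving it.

Treewidth 1.
Bags: B1 = {c, g}  B2 = {a, c}  B3 = {a, h}  B4 = {e, h}  B5 = {e, f}  B6 = {d, f}  B7 = {b, d}
Tree: B1–B2, B2–B3, B3–B4, B4–B5, B5–B6, B6–B7

The largest bag has 2 vertices, giving width 1; this decomposition certifies tw(G) ≤ 1. Any graph with an edge has treewidth ≥ 1, and G has the edge g–c. Combining the bounds, tw(G) = 1.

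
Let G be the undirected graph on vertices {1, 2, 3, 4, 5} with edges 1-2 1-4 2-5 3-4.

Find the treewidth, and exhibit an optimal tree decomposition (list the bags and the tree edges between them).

Treewidth 1.
One optimal decomposition is:
Bags: B1 = {3, 4}  B2 = {1, 4}  B3 = {1, 2}  B4 = {2, 5}
Tree: B1–B2, B2–B3, B3–B4

Every bag has size at most 2, so the width is 2 − 1 = 1 and tw(G) ≤ 1. G has an edge, so its treewidth is at least 1. Combining the bounds, tw(G) = 1.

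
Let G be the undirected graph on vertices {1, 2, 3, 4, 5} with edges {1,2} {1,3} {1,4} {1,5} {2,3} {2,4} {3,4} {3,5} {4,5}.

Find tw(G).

3

A width-3 tree decomposition is:
Bags: B1 = {1, 2, 3, 4}  B2 = {1, 3, 4, 5}
Tree: B1–B2
The largest bag has 4 vertices, giving width 3; this decomposition certifies tw(G) ≤ 3. On the other hand G contains the 4-clique {1, 2, 3, 4}. A clique must lie in a single bag of any decomposition, so no decomposition can have width below 3. The upper and lower bounds meet at 3, so that is the treewidth.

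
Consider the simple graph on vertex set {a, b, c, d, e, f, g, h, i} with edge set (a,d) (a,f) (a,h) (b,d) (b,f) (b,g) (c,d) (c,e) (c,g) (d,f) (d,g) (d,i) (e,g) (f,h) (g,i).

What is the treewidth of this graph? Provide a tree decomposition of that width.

Treewidth 2.
One such decomposition:
Bags: B1 = {b, d, f}  B2 = {b, d, g}  B3 = {a, d, f}  B4 = {d, g, i}  B5 = {a, f, h}  B6 = {c, d, g}  B7 = {c, e, g}
Tree: B1–B2, B1–B3, B2–B4, B3–B5, B2–B6, B6–B7

The largest bag has 3 vertices, giving width 2; this decomposition certifies tw(G) ≤ 2. On the other hand G contains the 3-clique {c, d, g}. A clique must lie in a single bag of any decomposition, so no decomposition can have width below 2. The upper and lower bounds meet at 2, so that is the treewidth.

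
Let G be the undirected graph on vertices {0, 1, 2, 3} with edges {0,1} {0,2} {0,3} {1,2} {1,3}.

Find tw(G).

A width-2 tree decomposition is:
Bags: B1 = {0, 1, 3}  B2 = {0, 1, 2}
Tree: B1–B2
Every bag has size at most 3, so the width is 3 − 1 = 2 and tw(G) ≤ 2. On the other hand G contains the 3-clique {0, 1, 2}. A clique must lie in a single bag of any decomposition, so no decomposition can have width below 2. Therefore the treewidth is 2.

2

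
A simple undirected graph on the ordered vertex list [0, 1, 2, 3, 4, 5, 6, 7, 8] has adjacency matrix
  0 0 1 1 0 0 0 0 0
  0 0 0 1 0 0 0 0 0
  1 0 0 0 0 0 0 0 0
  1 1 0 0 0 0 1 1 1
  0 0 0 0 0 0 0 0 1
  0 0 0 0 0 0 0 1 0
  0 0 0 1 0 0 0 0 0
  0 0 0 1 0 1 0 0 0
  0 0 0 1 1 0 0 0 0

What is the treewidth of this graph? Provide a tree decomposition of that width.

The largest bag has 2 vertices, giving width 1; this decomposition certifies tw(G) ≤ 1. Since G has at least one edge (e.g. 7–3), it is not an edgeless graph, so tw(G) ≥ 1. Hence tw(G) = 1 exactly.

Treewidth 1.
One optimal decomposition is:
Bags: B1 = {3, 7}  B2 = {0, 3}  B3 = {0, 2}  B4 = {1, 3}  B5 = {5, 7}  B6 = {3, 8}  B7 = {3, 6}  B8 = {4, 8}
Tree: B1–B2, B2–B3, B1–B4, B1–B5, B2–B6, B1–B7, B6–B8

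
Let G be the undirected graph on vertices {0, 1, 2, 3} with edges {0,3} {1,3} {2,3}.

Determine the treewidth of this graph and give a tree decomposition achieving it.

Each bag holds 2 vertices, so the decomposition has width 1, which upper-bounds the treewidth. G has an edge, so its treewidth is at least 1. The upper and lower bounds meet at 1, so that is the treewidth.

Treewidth 1.
One such decomposition:
Bags: B1 = {1, 3}  B2 = {0, 3}  B3 = {2, 3}
Tree: B1–B2, B2–B3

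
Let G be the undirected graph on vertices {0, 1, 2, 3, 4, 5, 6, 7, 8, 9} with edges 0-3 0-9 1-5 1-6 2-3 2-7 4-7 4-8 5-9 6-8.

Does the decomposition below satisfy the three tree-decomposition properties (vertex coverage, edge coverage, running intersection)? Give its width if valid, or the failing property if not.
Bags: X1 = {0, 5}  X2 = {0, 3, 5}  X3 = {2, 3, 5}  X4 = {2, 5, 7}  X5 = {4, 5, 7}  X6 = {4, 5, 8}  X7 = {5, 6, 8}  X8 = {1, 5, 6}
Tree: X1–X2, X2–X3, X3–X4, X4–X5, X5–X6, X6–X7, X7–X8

No — vertex 9 appears in no bag.

A tree decomposition must satisfy three properties: every vertex lies in some bag; for every edge, both endpoints lie together in some bag; and for every vertex, the bags containing it form a connected subtree. Here vertex 9 appears in no bag, so the decomposition is invalid.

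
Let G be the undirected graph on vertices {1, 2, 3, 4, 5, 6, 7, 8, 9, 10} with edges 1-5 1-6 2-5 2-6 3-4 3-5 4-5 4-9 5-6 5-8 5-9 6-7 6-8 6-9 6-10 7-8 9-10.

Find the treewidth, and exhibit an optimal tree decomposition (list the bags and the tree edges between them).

Treewidth 2.
One optimal decomposition is:
Bags: B1 = {2, 5, 6}  B2 = {5, 6, 8}  B3 = {5, 6, 9}  B4 = {6, 9, 10}  B5 = {1, 5, 6}  B6 = {4, 5, 9}  B7 = {6, 7, 8}  B8 = {3, 4, 5}
Tree: B1–B2, B1–B3, B3–B4, B1–B5, B3–B6, B2–B7, B6–B8

The largest bag has 3 vertices, giving width 2; this decomposition certifies tw(G) ≤ 2. Conversely, {6, 9, 10} is a clique of size 3, and the vertices of any clique must share a bag in every tree decomposition; so some bag has ≥ 3 vertices and tw(G) ≥ 2. Combining the bounds, tw(G) = 2.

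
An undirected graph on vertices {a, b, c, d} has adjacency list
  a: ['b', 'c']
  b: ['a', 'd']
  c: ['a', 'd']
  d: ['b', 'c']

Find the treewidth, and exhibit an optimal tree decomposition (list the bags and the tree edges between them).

Every bag has size at most 3, so the width is 3 − 1 = 2 and tw(G) ≤ 2. For the lower bound, G contains the cycle a–c–d–b–a, so G is not a forest; only forests have treewidth ≤ 1, hence tw(G) ≥ 2. Therefore the treewidth is 2.

Treewidth 2.
One optimal decomposition is:
Bags: B1 = {a, c, d}  B2 = {a, b, d}
Tree: B1–B2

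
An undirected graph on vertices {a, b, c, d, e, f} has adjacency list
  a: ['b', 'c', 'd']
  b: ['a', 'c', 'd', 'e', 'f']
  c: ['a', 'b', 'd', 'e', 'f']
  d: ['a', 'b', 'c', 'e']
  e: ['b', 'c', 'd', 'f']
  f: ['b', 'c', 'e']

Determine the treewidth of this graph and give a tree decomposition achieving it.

Each bag holds 4 vertices, so the decomposition has width 3, which upper-bounds the treewidth. Conversely, {b, c, d, e} is a clique of size 4, and the vertices of any clique must share a bag in every tree decomposition; so some bag has ≥ 4 vertices and tw(G) ≥ 3. Hence tw(G) = 3 exactly.

Treewidth 3.
One optimal decomposition is:
Bags: B1 = {b, c, e, f}  B2 = {b, c, d, e}  B3 = {a, b, c, d}
Tree: B1–B2, B2–B3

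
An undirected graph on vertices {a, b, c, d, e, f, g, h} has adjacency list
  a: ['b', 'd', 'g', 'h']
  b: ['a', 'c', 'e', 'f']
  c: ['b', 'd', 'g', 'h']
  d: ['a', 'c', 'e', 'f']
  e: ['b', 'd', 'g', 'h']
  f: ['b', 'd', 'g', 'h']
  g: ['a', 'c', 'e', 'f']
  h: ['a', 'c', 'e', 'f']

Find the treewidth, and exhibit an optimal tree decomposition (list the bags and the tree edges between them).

Treewidth 4.
Bags: B1 = {a, c, d, e, f}  B2 = {a, c, e, f, g}  B3 = {a, c, e, f, h}  B4 = {a, b, c, e, f}
Tree: B1–B2, B2–B3, B3–B4

Each bag holds 5 vertices, so the decomposition has width 4, which upper-bounds the treewidth. For the lower bound: the 5 vertex sets {d,e}, {a,g}, {c,h}, {f}, {b} are disjoint, each induces a connected subgraph, and every pair is joined by at least one edge of G. Contracting each set to a single vertex therefore yields K_{5} as a minor, and since treewidth is minor-monotone, tw(G) ≥ tw(K_{5}) = 4. The upper and lower bounds meet at 4, so that is the treewidth.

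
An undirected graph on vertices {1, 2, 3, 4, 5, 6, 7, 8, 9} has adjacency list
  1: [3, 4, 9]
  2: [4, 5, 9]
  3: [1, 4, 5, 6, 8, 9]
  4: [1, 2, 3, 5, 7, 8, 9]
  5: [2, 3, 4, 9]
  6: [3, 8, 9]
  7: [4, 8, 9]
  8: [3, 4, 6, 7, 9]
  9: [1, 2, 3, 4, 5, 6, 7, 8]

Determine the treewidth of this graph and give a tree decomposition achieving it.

Every bag has size at most 4, so the width is 4 − 1 = 3 and tw(G) ≤ 3. For the lower bound, the 4 vertices {2, 4, 5, 9} are pairwise adjacent, and any tree decomposition puts a clique entirely inside one bag — forcing width ≥ 3. Hence tw(G) = 3 exactly.

Treewidth 3.
Bags: B1 = {3, 4, 8, 9}  B2 = {3, 4, 5, 9}  B3 = {3, 6, 8, 9}  B4 = {4, 7, 8, 9}  B5 = {2, 4, 5, 9}  B6 = {1, 3, 4, 9}
Tree: B1–B2, B1–B3, B1–B4, B2–B5, B1–B6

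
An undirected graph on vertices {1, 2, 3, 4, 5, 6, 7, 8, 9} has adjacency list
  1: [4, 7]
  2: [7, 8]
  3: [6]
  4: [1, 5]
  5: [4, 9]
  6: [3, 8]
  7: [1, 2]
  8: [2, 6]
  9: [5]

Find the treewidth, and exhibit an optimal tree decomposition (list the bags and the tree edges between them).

Every bag has size at most 2, so the width is 2 − 1 = 1 and tw(G) ≤ 1. G has an edge, so its treewidth is at least 1. Therefore the treewidth is 1.

Treewidth 1.
One such decomposition:
Bags: B1 = {5, 9}  B2 = {4, 5}  B3 = {1, 4}  B4 = {1, 7}  B5 = {2, 7}  B6 = {2, 8}  B7 = {6, 8}  B8 = {3, 6}
Tree: B1–B2, B2–B3, B3–B4, B4–B5, B5–B6, B6–B7, B7–B8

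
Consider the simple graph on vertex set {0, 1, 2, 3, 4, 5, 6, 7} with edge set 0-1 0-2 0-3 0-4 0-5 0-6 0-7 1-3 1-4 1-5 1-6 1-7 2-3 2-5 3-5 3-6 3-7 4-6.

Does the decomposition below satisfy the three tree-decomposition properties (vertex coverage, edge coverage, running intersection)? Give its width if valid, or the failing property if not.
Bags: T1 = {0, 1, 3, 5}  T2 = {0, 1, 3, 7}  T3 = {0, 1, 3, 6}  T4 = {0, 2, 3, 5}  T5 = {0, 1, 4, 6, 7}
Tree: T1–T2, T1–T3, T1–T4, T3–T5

A tree decomposition must satisfy three properties: every vertex lies in some bag; for every edge, both endpoints lie together in some bag; and for every vertex, the bags containing it form a connected subtree. Here bags containing vertex 7 are not connected in the tree, so the decomposition is invalid.

No — bags containing vertex 7 are not connected in the tree.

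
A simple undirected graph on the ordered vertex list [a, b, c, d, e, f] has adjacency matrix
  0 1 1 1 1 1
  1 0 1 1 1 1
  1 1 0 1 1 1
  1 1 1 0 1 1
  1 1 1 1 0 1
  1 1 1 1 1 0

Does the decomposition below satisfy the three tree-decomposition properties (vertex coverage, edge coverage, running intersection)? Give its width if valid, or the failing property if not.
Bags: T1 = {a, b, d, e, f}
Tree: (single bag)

A tree decomposition must satisfy three properties: every vertex lies in some bag; for every edge, both endpoints lie together in some bag; and for every vertex, the bags containing it form a connected subtree. Here vertex c appears in no bag, so the decomposition is invalid.

No — vertex c appears in no bag.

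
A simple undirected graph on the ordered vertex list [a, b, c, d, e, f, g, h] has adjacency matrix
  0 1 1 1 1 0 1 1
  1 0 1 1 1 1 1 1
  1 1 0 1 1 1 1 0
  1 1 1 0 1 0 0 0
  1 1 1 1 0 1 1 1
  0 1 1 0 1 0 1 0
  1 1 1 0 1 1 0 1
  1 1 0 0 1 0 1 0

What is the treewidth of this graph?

A width-4 tree decomposition is:
Bags: B1 = {a, b, c, e, g}  B2 = {b, c, e, f, g}  B3 = {a, b, c, d, e}  B4 = {a, b, e, g, h}
Tree: B1–B2, B1–B3, B1–B4
Each bag holds 5 vertices, so the decomposition has width 4, which upper-bounds the treewidth. Conversely, {a, b, c, d, e} is a clique of size 5, and the vertices of any clique must share a bag in every tree decomposition; so some bag has ≥ 5 vertices and tw(G) ≥ 4. Hence tw(G) = 4 exactly.

4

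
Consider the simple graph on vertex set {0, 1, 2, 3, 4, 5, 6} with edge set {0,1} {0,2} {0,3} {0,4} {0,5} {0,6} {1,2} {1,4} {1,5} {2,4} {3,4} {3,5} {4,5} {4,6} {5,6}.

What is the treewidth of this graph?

3

A width-3 tree decomposition is:
Bags: B1 = {0, 3, 4, 5}  B2 = {0, 4, 5, 6}  B3 = {0, 1, 4, 5}  B4 = {0, 1, 2, 4}
Tree: B1–B2, B2–B3, B3–B4
Each bag holds 4 vertices, so the decomposition has width 3, which upper-bounds the treewidth. For the lower bound, the 4 vertices {0, 1, 2, 4} are pairwise adjacent, and any tree decomposition puts a clique entirely inside one bag — forcing width ≥ 3. Hence tw(G) = 3 exactly.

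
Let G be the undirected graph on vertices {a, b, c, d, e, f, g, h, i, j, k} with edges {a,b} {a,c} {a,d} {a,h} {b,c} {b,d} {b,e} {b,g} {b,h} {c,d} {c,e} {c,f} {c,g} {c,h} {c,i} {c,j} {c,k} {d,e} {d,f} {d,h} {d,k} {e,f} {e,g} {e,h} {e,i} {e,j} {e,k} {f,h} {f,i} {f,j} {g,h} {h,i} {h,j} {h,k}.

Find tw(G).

4

A width-4 tree decomposition is:
Bags: B1 = {b, c, d, e, h}  B2 = {c, d, e, f, h}  B3 = {a, b, c, d, h}  B4 = {c, d, e, h, k}  B5 = {c, e, f, h, j}  B6 = {b, c, e, g, h}  B7 = {c, e, f, h, i}
Tree: B1–B2, B1–B3, B2–B4, B2–B5, B1–B6, B2–B7
Every bag has size at most 5, so the width is 5 − 1 = 4 and tw(G) ≤ 4. On the other hand G contains the 5-clique {c, d, e, f, h}. A clique must lie in a single bag of any decomposition, so no decomposition can have width below 4. Hence tw(G) = 4 exactly.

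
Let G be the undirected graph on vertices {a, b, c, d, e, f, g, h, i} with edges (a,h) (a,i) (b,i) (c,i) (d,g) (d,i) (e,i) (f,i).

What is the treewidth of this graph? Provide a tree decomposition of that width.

The largest bag has 2 vertices, giving width 1; this decomposition certifies tw(G) ≤ 1. Since G has at least one edge (e.g. i–d), it is not an edgeless graph, so tw(G) ≥ 1. The upper and lower bounds meet at 1, so that is the treewidth.

Treewidth 1.
One such decomposition:
Bags: B1 = {d, i}  B2 = {a, i}  B3 = {f, i}  B4 = {a, h}  B5 = {b, i}  B6 = {e, i}  B7 = {d, g}  B8 = {c, i}
Tree: B1–B2, B2–B3, B2–B4, B3–B5, B1–B6, B1–B7, B3–B8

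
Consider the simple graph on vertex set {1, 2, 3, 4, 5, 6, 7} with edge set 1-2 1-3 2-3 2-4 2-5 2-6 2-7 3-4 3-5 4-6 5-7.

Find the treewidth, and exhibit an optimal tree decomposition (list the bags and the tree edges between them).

The largest bag has 3 vertices, giving width 2; this decomposition certifies tw(G) ≤ 2. Conversely, {1, 2, 3} is a clique of size 3, and the vertices of any clique must share a bag in every tree decomposition; so some bag has ≥ 3 vertices and tw(G) ≥ 2. Therefore the treewidth is 2.

Treewidth 2.
Bags: B1 = {2, 3, 4}  B2 = {1, 2, 3}  B3 = {2, 3, 5}  B4 = {2, 4, 6}  B5 = {2, 5, 7}
Tree: B1–B2, B1–B3, B1–B4, B3–B5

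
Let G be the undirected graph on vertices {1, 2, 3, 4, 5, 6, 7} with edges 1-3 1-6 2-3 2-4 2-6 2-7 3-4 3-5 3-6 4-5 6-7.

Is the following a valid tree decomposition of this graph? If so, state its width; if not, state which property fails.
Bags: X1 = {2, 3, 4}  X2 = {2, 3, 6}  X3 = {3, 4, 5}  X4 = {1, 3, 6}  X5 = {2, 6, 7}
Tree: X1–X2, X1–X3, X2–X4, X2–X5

Every vertex of G appears in some bag (union = {1, 2, 3, 4, 5, 6, 7}); every edge is covered by a bag; and for each vertex v the set of bags containing v is connected in the bag tree. The decomposition is therefore valid. The largest bag has 3 vertices, so the width is 2.

Yes; width 2.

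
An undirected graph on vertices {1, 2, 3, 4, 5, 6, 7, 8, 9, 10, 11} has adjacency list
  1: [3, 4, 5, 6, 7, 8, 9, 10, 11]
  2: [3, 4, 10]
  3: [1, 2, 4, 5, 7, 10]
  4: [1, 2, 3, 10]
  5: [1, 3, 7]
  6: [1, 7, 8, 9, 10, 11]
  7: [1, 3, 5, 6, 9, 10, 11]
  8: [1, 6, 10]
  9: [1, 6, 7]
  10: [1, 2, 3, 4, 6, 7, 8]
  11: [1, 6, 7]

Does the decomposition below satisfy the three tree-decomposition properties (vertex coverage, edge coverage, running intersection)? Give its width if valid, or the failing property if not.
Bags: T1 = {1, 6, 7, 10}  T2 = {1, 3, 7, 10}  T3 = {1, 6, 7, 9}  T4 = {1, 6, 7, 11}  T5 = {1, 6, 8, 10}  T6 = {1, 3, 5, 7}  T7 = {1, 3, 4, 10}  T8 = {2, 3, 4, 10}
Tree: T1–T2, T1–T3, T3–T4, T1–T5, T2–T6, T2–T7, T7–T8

Yes; width 3.

Every vertex of G appears in some bag (union = {1, 2, 3, 4, 5, 6, 7, 8, 9, 10, 11}); every edge is covered by a bag; and for each vertex v the set of bags containing v is connected in the bag tree. The decomposition is therefore valid. The largest bag has 4 vertices, so the width is 3.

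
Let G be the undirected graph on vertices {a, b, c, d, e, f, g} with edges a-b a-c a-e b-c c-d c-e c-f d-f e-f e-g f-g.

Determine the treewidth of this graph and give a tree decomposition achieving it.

Each bag holds 3 vertices, so the decomposition has width 2, which upper-bounds the treewidth. On the other hand G contains the 3-clique {e, f, g}. A clique must lie in a single bag of any decomposition, so no decomposition can have width below 2. Therefore the treewidth is 2.

Treewidth 2.
One such decomposition:
Bags: B1 = {c, e, f}  B2 = {a, c, e}  B3 = {a, b, c}  B4 = {c, d, f}  B5 = {e, f, g}
Tree: B1–B2, B2–B3, B1–B4, B1–B5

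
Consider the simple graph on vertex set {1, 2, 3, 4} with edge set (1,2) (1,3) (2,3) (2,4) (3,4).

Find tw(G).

2

A width-2 tree decomposition is:
Bags: B1 = {1, 2, 3}  B2 = {2, 3, 4}
Tree: B1–B2
Every bag has size at most 3, so the width is 3 − 1 = 2 and tw(G) ≤ 2. For the lower bound, the 3 vertices {1, 2, 3} are pairwise adjacent, and any tree decomposition puts a clique entirely inside one bag — forcing width ≥ 2. Hence tw(G) = 2 exactly.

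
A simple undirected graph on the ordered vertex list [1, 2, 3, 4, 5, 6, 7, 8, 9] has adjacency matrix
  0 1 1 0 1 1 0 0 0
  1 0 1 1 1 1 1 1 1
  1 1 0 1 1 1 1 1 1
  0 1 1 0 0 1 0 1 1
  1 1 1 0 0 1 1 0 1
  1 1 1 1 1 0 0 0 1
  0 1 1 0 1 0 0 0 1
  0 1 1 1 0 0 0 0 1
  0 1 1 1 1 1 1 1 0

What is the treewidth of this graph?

4

A width-4 tree decomposition is:
Bags: B1 = {2, 3, 4, 6, 9}  B2 = {2, 3, 5, 6, 9}  B3 = {1, 2, 3, 5, 6}  B4 = {2, 3, 5, 7, 9}  B5 = {2, 3, 4, 8, 9}
Tree: B1–B2, B2–B3, B2–B4, B1–B5
The largest bag has 5 vertices, giving width 4; this decomposition certifies tw(G) ≤ 4. Conversely, {1, 2, 3, 5, 6} is a clique of size 5, and the vertices of any clique must share a bag in every tree decomposition; so some bag has ≥ 5 vertices and tw(G) ≥ 4. Hence tw(G) = 4 exactly.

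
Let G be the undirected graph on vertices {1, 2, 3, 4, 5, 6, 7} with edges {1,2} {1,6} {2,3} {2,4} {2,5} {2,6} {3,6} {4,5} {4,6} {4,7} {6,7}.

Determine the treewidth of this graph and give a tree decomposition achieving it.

Each bag holds 3 vertices, so the decomposition has width 2, which upper-bounds the treewidth. Conversely, {2, 4, 5} is a clique of size 3, and the vertices of any clique must share a bag in every tree decomposition; so some bag has ≥ 3 vertices and tw(G) ≥ 2. Hence tw(G) = 2 exactly.

Treewidth 2.
One such decomposition:
Bags: B1 = {2, 4, 6}  B2 = {2, 4, 5}  B3 = {2, 3, 6}  B4 = {1, 2, 6}  B5 = {4, 6, 7}
Tree: B1–B2, B1–B3, B1–B4, B1–B5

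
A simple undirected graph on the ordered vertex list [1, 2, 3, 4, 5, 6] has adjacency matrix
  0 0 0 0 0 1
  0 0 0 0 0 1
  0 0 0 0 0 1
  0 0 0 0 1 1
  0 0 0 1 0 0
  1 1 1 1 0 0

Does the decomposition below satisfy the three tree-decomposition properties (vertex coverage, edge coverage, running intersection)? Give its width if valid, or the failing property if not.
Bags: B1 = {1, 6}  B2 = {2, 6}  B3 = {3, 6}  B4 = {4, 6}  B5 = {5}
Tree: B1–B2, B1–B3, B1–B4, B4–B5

No — edge (4,5) lies in no bag.

A tree decomposition must satisfy three properties: every vertex lies in some bag; for every edge, both endpoints lie together in some bag; and for every vertex, the bags containing it form a connected subtree. Here edge (4,5) lies in no bag, so the decomposition is invalid.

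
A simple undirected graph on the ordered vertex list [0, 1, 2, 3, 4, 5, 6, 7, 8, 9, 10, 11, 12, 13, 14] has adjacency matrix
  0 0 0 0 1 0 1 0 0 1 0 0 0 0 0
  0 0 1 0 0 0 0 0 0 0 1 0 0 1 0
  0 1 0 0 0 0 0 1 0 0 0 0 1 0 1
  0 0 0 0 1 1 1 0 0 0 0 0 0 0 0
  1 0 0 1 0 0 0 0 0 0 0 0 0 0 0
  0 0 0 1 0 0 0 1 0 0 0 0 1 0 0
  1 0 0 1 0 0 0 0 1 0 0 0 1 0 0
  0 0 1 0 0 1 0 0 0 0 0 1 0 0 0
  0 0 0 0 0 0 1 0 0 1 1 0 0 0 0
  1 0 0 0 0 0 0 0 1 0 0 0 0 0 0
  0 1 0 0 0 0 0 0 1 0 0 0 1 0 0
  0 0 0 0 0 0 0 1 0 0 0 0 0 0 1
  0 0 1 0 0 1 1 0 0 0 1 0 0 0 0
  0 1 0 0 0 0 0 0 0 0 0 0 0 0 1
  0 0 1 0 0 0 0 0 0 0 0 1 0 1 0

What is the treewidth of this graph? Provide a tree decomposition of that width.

Each bag holds 4 vertices, so the decomposition has width 3, which upper-bounds the treewidth. For the lower bound: the 4 vertex sets {0,4,9}, {3}, {6}, {5,8,10,12} are disjoint, each induces a connected subgraph, and every pair is joined by at least one edge of G. Contracting each set to a single vertex therefore yields K_{4} as a minor, and since treewidth is minor-monotone, tw(G) ≥ tw(K_{4}) = 3. Therefore the treewidth is 3.

Treewidth 3.
One optimal decomposition is:
Bags: B1 = {0, 3, 4, 9}  B2 = {0, 3, 6, 9}  B3 = {3, 6, 8, 9}  B4 = {3, 5, 6, 8}  B5 = {5, 6, 8, 12}  B6 = {5, 8, 10, 12}  B7 = {5, 7, 10, 12}  B8 = {2, 7, 10, 12}  B9 = {1, 2, 7, 10}  B10 = {1, 2, 7, 11}  B11 = {1, 2, 11, 14}  B12 = {1, 11, 13, 14}
Tree: B1–B2, B2–B3, B3–B4, B4–B5, B5–B6, B6–B7, B7–B8, B8–B9, B9–B10, B10–B11, B11–B12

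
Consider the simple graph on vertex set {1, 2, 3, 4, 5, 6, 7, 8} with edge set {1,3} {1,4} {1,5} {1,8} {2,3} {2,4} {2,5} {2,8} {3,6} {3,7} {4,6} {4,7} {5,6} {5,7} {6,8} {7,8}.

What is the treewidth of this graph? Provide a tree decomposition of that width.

Treewidth 4.
Bags: B1 = {1, 3, 4, 5, 8}  B2 = {3, 4, 5, 7, 8}  B3 = {3, 4, 5, 6, 8}  B4 = {2, 3, 4, 5, 8}
Tree: B1–B2, B2–B3, B3–B4

The largest bag has 5 vertices, giving width 4; this decomposition certifies tw(G) ≤ 4. For the lower bound: the 5 vertex sets {1,8}, {3,7}, {5,6}, {4}, {2} are disjoint, each induces a connected subgraph, and every pair is joined by at least one edge of G. Contracting each set to a single vertex therefore yields K_{5} as a minor, and since treewidth is minor-monotone, tw(G) ≥ tw(K_{5}) = 4. Combining the bounds, tw(G) = 4.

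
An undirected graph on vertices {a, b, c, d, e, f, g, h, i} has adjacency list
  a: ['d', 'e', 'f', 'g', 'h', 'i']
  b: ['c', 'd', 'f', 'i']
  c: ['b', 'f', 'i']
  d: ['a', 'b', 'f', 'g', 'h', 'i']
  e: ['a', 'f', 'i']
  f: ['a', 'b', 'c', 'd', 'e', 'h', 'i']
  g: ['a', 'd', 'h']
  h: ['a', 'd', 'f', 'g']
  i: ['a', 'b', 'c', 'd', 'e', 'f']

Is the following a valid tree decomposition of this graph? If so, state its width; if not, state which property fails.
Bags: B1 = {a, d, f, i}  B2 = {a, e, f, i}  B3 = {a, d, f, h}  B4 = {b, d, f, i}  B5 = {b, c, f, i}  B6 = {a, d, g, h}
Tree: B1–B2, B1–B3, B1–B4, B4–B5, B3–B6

Yes; width 3.

Every vertex of G appears in some bag (union = {a, b, c, d, e, f, g, h, i}); every edge is covered by a bag; and for each vertex v the set of bags containing v is connected in the bag tree. The decomposition is therefore valid. The largest bag has 4 vertices, so the width is 3.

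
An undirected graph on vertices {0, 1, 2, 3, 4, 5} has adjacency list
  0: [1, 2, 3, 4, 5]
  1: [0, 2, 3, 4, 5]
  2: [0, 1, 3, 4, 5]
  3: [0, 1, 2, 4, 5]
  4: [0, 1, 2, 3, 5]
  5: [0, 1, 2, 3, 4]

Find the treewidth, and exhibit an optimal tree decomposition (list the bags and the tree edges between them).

With just one bag of size 6, the width is 6 − 1 = 5, so tw(G) ≤ 5. For the lower bound, the 6 vertices {0, 1, 2, 3, 4, 5} are pairwise adjacent, and any tree decomposition puts a clique entirely inside one bag — forcing width ≥ 5. Hence tw(G) = 5 exactly.

Treewidth 5.
Bags: B1 = {0, 1, 2, 3, 4, 5}
Tree: (single bag)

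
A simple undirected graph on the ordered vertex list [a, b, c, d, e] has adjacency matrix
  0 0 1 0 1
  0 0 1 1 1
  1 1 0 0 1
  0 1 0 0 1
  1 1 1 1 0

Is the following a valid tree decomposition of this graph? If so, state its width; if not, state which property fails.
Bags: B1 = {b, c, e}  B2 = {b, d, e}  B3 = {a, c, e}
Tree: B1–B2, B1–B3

Vertex coverage: the bags together contain {a, b, c, d, e}, the full vertex set. Edge coverage: each edge of G has both endpoints in at least one bag. Running intersection: for every vertex, the bags containing it form a connected subtree. All three properties hold, so this is a valid tree decomposition of width max|bag| − 1 = 2, and hence tw(G) ≤ 2.

Yes; width 2.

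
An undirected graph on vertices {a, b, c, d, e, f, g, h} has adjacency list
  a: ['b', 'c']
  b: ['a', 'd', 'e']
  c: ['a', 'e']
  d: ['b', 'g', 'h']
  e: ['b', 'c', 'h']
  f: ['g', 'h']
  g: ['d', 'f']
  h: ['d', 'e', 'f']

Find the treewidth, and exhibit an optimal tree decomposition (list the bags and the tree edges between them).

The largest bag has 3 vertices, giving width 2; this decomposition certifies tw(G) ≤ 2. Since g–f–h–d–g is a cycle in G, G is not acyclic. Forests are exactly the graphs of treewidth ≤ 1, so tw(G) ≥ 2. Combining the bounds, tw(G) = 2.

Treewidth 2.
Bags: B1 = {d, f, g}  B2 = {d, f, h}  B3 = {b, d, h}  B4 = {b, e, h}  B5 = {a, b, e}  B6 = {a, c, e}
Tree: B1–B2, B2–B3, B3–B4, B4–B5, B5–B6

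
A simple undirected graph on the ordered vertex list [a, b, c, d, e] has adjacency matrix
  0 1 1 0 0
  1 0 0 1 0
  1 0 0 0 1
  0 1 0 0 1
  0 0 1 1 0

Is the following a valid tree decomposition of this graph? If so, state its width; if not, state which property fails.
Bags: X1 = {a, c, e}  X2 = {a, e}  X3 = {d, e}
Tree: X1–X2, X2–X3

A tree decomposition must satisfy three properties: every vertex lies in some bag; for every edge, both endpoints lie together in some bag; and for every vertex, the bags containing it form a connected subtree. Here vertex b appears in no bag, so the decomposition is invalid.

No — vertex b appears in no bag.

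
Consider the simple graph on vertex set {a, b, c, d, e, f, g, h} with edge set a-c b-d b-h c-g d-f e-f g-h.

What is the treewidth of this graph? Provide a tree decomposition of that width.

The largest bag has 2 vertices, giving width 1; this decomposition certifies tw(G) ≤ 1. G has an edge, so its treewidth is at least 1. Therefore the treewidth is 1.

Treewidth 1.
One optimal decomposition is:
Bags: B1 = {a, c}  B2 = {c, g}  B3 = {g, h}  B4 = {b, h}  B5 = {b, d}  B6 = {d, f}  B7 = {e, f}
Tree: B1–B2, B2–B3, B3–B4, B4–B5, B5–B6, B6–B7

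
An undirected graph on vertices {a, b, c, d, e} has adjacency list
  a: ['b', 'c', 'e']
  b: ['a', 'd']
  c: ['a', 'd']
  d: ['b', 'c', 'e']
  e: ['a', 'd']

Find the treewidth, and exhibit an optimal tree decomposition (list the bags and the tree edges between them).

Every bag has size at most 3, so the width is 3 − 1 = 2 and tw(G) ≤ 2. For the lower bound, G contains the cycle b–d–c–a–b, so G is not a forest; only forests have treewidth ≤ 1, hence tw(G) ≥ 2. Combining the bounds, tw(G) = 2.

Treewidth 2.
Bags: B1 = {a, b, d}  B2 = {a, c, d}  B3 = {a, d, e}
Tree: B1–B2, B2–B3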